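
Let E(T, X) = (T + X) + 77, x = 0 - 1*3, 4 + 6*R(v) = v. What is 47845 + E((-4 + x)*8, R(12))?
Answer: 143602/3 ≈ 47867.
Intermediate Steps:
R(v) = -⅔ + v/6
x = -3 (x = 0 - 3 = -3)
E(T, X) = 77 + T + X
47845 + E((-4 + x)*8, R(12)) = 47845 + (77 + (-4 - 3)*8 + (-⅔ + (⅙)*12)) = 47845 + (77 - 7*8 + (-⅔ + 2)) = 47845 + (77 - 56 + 4/3) = 47845 + 67/3 = 143602/3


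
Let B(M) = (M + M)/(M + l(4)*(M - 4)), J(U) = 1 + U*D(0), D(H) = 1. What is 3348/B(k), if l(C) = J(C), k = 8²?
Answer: 76167/8 ≈ 9520.9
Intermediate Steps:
J(U) = 1 + U (J(U) = 1 + U*1 = 1 + U)
k = 64
l(C) = 1 + C
B(M) = 2*M/(-20 + 6*M) (B(M) = (M + M)/(M + (1 + 4)*(M - 4)) = (2*M)/(M + 5*(-4 + M)) = (2*M)/(M + (-20 + 5*M)) = (2*M)/(-20 + 6*M) = 2*M/(-20 + 6*M))
3348/B(k) = 3348/((64/(-10 + 3*64))) = 3348/((64/(-10 + 192))) = 3348/((64/182)) = 3348/((64*(1/182))) = 3348/(32/91) = 3348*(91/32) = 76167/8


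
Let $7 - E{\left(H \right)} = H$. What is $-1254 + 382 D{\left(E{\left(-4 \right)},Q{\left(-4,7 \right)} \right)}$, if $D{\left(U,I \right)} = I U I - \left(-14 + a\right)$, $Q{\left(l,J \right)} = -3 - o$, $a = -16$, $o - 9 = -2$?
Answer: $430406$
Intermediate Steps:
$o = 7$ ($o = 9 - 2 = 7$)
$E{\left(H \right)} = 7 - H$
$Q{\left(l,J \right)} = -10$ ($Q{\left(l,J \right)} = -3 - 7 = -10$)
$D{\left(U,I \right)} = 30 + U I^{2}$ ($D{\left(U,I \right)} = I U I + \left(14 - -16\right) = U I^{2} + \left(14 + 16\right) = U I^{2} + 30 = 30 + U I^{2}$)
$-1254 + 382 D{\left(E{\left(-4 \right)},Q{\left(-4,7 \right)} \right)} = -1254 + 382 \left(30 + \left(7 - -4\right) \left(-10\right)^{2}\right) = -1254 + 382 \left(30 + \left(7 + 4\right) 100\right) = -1254 + 382 \left(30 + 11 \cdot 100\right) = -1254 + 382 \left(30 + 1100\right) = -1254 + 382 \cdot 1130 = -1254 + 431660 = 430406$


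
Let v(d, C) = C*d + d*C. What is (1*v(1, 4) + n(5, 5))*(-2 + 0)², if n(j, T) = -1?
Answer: 28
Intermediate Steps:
v(d, C) = 2*C*d (v(d, C) = C*d + C*d = 2*C*d)
(1*v(1, 4) + n(5, 5))*(-2 + 0)² = (1*(2*4*1) - 1)*(-2 + 0)² = (1*8 - 1)*(-2)² = (8 - 1)*4 = 7*4 = 28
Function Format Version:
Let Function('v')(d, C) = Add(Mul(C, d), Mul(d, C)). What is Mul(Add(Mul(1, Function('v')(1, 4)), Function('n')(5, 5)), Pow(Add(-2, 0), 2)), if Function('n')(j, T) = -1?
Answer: 28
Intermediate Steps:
Function('v')(d, C) = Mul(2, C, d) (Function('v')(d, C) = Add(Mul(C, d), Mul(C, d)) = Mul(2, C, d))
Mul(Add(Mul(1, Function('v')(1, 4)), Function('n')(5, 5)), Pow(Add(-2, 0), 2)) = Mul(Add(Mul(1, Mul(2, 4, 1)), -1), Pow(Add(-2, 0), 2)) = Mul(Add(Mul(1, 8), -1), Pow(-2, 2)) = Mul(Add(8, -1), 4) = Mul(7, 4) = 28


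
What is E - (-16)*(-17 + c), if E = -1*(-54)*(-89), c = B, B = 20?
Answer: -4758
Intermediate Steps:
c = 20
E = -4806 (E = 54*(-89) = -4806)
E - (-16)*(-17 + c) = -4806 - (-16)*(-17 + 20) = -4806 - (-16)*3 = -4806 - 1*(-48) = -4806 + 48 = -4758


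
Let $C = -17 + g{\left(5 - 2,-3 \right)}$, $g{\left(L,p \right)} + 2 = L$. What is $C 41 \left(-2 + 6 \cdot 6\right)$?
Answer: $-22304$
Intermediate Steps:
$g{\left(L,p \right)} = -2 + L$
$C = -16$ ($C = -17 + \left(-2 + \left(5 - 2\right)\right) = -17 + \left(-2 + 3\right) = -17 + 1 = -16$)
$C 41 \left(-2 + 6 \cdot 6\right) = \left(-16\right) 41 \left(-2 + 6 \cdot 6\right) = - 656 \left(-2 + 36\right) = \left(-656\right) 34 = -22304$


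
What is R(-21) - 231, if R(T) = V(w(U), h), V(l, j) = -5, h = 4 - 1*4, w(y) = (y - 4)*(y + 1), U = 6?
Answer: -236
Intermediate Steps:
w(y) = (1 + y)*(-4 + y) (w(y) = (-4 + y)*(1 + y) = (1 + y)*(-4 + y))
h = 0 (h = 4 - 4 = 0)
R(T) = -5
R(-21) - 231 = -5 - 231 = -236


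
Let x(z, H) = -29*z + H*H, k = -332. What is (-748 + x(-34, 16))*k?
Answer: -164008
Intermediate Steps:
x(z, H) = H² - 29*z (x(z, H) = -29*z + H² = H² - 29*z)
(-748 + x(-34, 16))*k = (-748 + (16² - 29*(-34)))*(-332) = (-748 + (256 + 986))*(-332) = (-748 + 1242)*(-332) = 494*(-332) = -164008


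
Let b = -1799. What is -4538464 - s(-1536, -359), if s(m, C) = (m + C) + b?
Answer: -4534770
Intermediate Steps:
s(m, C) = -1799 + C + m (s(m, C) = (m + C) - 1799 = (C + m) - 1799 = -1799 + C + m)
-4538464 - s(-1536, -359) = -4538464 - (-1799 - 359 - 1536) = -4538464 - 1*(-3694) = -4538464 + 3694 = -4534770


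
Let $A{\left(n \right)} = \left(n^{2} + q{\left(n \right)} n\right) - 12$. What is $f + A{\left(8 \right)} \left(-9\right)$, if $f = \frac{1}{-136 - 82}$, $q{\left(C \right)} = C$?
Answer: $- \frac{227593}{218} \approx -1044.0$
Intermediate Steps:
$f = - \frac{1}{218}$ ($f = \frac{1}{-218} = - \frac{1}{218} \approx -0.0045872$)
$A{\left(n \right)} = -12 + 2 n^{2}$ ($A{\left(n \right)} = \left(n^{2} + n n\right) - 12 = \left(n^{2} + n^{2}\right) - 12 = 2 n^{2} - 12 = -12 + 2 n^{2}$)
$f + A{\left(8 \right)} \left(-9\right) = - \frac{1}{218} + \left(-12 + 2 \cdot 8^{2}\right) \left(-9\right) = - \frac{1}{218} + \left(-12 + 2 \cdot 64\right) \left(-9\right) = - \frac{1}{218} + \left(-12 + 128\right) \left(-9\right) = - \frac{1}{218} + 116 \left(-9\right) = - \frac{1}{218} - 1044 = - \frac{227593}{218}$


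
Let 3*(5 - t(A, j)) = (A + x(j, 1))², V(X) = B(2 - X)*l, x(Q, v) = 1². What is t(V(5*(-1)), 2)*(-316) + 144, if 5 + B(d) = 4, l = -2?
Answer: -488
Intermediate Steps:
x(Q, v) = 1
B(d) = -1 (B(d) = -5 + 4 = -1)
V(X) = 2 (V(X) = -1*(-2) = 2)
t(A, j) = 5 - (1 + A)²/3 (t(A, j) = 5 - (A + 1)²/3 = 5 - (1 + A)²/3)
t(V(5*(-1)), 2)*(-316) + 144 = (5 - (1 + 2)²/3)*(-316) + 144 = (5 - ⅓*3²)*(-316) + 144 = (5 - ⅓*9)*(-316) + 144 = (5 - 3)*(-316) + 144 = 2*(-316) + 144 = -632 + 144 = -488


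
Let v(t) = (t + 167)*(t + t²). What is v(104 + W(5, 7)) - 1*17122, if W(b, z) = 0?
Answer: 2942198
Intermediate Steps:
v(t) = (167 + t)*(t + t²)
v(104 + W(5, 7)) - 1*17122 = (104 + 0)*(167 + (104 + 0)² + 168*(104 + 0)) - 1*17122 = 104*(167 + 104² + 168*104) - 17122 = 104*(167 + 10816 + 17472) - 17122 = 104*28455 - 17122 = 2959320 - 17122 = 2942198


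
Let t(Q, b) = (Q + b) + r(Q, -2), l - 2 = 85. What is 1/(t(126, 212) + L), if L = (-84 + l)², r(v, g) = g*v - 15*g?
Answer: 1/125 ≈ 0.0080000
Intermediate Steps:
l = 87 (l = 2 + 85 = 87)
r(v, g) = -15*g + g*v
t(Q, b) = 30 + b - Q (t(Q, b) = (Q + b) - 2*(-15 + Q) = (Q + b) + (30 - 2*Q) = 30 + b - Q)
L = 9 (L = (-84 + 87)² = 3² = 9)
1/(t(126, 212) + L) = 1/((30 + 212 - 1*126) + 9) = 1/((30 + 212 - 126) + 9) = 1/(116 + 9) = 1/125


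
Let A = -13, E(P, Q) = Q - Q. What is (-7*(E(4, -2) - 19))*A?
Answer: -1729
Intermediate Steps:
E(P, Q) = 0
(-7*(E(4, -2) - 19))*A = -7*(0 - 19)*(-13) = -7*(-19)*(-13) = 133*(-13) = -1729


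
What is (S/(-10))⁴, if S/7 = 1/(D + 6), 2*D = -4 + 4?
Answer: 2401/12960000 ≈ 0.00018526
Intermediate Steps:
D = 0 (D = (-4 + 4)/2 = (½)*0 = 0)
S = 7/6 (S = 7/(0 + 6) = 7/6 ≈ 1.1667)
(S/(-10))⁴ = ((7/6)/(-10))⁴ = ((7/6)*(-⅒))⁴ = (-7/60)⁴ = 2401/12960000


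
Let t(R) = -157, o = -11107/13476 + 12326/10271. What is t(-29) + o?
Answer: -21678658193/138411996 ≈ -156.62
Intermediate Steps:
o = 52025179/138411996 (o = -11107*1/13476 + 12326*(1/10271) = -11107/13476 + 12326/10271 = 52025179/138411996 ≈ 0.37587)
t(-29) + o = -157 + 52025179/138411996 = -21678658193/138411996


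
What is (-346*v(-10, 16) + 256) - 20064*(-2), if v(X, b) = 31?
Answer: 29658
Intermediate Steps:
(-346*v(-10, 16) + 256) - 20064*(-2) = (-346*31 + 256) - 20064*(-2) = (-10726 + 256) + 40128 = -10470 + 40128 = 29658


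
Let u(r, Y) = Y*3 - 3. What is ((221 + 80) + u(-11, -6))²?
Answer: 78400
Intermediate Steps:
u(r, Y) = -3 + 3*Y (u(r, Y) = 3*Y - 3 = -3 + 3*Y)
((221 + 80) + u(-11, -6))² = ((221 + 80) + (-3 + 3*(-6)))² = (301 + (-3 - 18))² = (301 - 21)² = 280² = 78400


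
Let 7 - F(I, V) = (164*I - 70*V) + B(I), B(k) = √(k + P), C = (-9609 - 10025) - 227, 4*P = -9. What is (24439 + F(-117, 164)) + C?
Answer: 35253 - 3*I*√53/2 ≈ 35253.0 - 10.92*I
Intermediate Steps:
P = -9/4 (P = (¼)*(-9) = -9/4 ≈ -2.2500)
C = -19861 (C = -19634 - 227 = -19861)
B(k) = √(-9/4 + k) (B(k) = √(k - 9/4) = √(-9/4 + k))
F(I, V) = 7 - 164*I + 70*V - √(-9 + 4*I)/2 (F(I, V) = 7 - ((164*I - 70*V) + √(-9 + 4*I)/2) = 7 - ((-70*V + 164*I) + √(-9 + 4*I)/2) = 7 - (√(-9 + 4*I)/2 - 70*V + 164*I) = 7 + (-164*I + 70*V - √(-9 + 4*I)/2) = 7 - 164*I + 70*V - √(-9 + 4*I)/2)
(24439 + F(-117, 164)) + C = (24439 + (7 - 164*(-117) + 70*164 - √(-9 + 4*(-117))/2)) - 19861 = (24439 + (7 + 19188 + 11480 - √(-9 - 468)/2)) - 19861 = (24439 + (7 + 19188 + 11480 - 3*I*√53/2)) - 19861 = (24439 + (30675 - 3*I*√53/2)) - 19861 = (55114 - 3*I*√53/2) - 19861 = 35253 - 3*I*√53/2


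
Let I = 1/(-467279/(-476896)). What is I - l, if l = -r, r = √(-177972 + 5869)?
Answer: 476896/467279 + I*√172103 ≈ 1.0206 + 414.85*I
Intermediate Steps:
r = I*√172103 (r = √(-172103) = I*√172103 ≈ 414.85*I)
I = 476896/467279 (I = 1/(-467279*(-1/476896)) = 1/(467279/476896) = 476896/467279 ≈ 1.0206)
l = -I*√172103 ≈ -414.85*I
I - l = 476896/467279 - (-1)*I*√172103 = 476896/467279 + I*√172103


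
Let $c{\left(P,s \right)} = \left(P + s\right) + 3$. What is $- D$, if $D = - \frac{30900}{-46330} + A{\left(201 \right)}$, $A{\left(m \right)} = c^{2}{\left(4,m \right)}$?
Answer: $- \frac{200445202}{4633} \approx -43265.0$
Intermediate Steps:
$c{\left(P,s \right)} = 3 + P + s$
$A{\left(m \right)} = \left(7 + m\right)^{2}$ ($A{\left(m \right)} = \left(3 + 4 + m\right)^{2} = \left(7 + m\right)^{2}$)
$D = \frac{200445202}{4633}$ ($D = - \frac{30900}{-46330} + \left(7 + 201\right)^{2} = \left(-30900\right) \left(- \frac{1}{46330}\right) + 208^{2} = \frac{3090}{4633} + 43264 = \frac{200445202}{4633} \approx 43265.0$)
$- D = \left(-1\right) \frac{200445202}{4633} = - \frac{200445202}{4633}$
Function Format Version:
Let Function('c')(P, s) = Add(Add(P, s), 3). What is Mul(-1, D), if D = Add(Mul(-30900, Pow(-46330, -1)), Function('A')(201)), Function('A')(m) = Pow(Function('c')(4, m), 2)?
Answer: Rational(-200445202, 4633) ≈ -43265.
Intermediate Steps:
Function('c')(P, s) = Add(3, P, s)
Function('A')(m) = Pow(Add(7, m), 2) (Function('A')(m) = Pow(Add(3, 4, m), 2) = Pow(Add(7, m), 2))
D = Rational(200445202, 4633) (D = Add(Mul(-30900, Pow(-46330, -1)), Pow(Add(7, 201), 2)) = Add(Mul(-30900, Rational(-1, 46330)), Pow(208, 2)) = Add(Rational(3090, 4633), 43264) = Rational(200445202, 4633) ≈ 43265.)
Mul(-1, D) = Mul(-1, Rational(200445202, 4633)) = Rational(-200445202, 4633)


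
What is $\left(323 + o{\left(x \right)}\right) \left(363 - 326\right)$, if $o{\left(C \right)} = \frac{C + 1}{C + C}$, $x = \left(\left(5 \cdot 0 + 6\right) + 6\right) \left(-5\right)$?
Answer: $\frac{1436303}{120} \approx 11969.0$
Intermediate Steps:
$x = -60$ ($x = \left(\left(0 + 6\right) + 6\right) \left(-5\right) = \left(6 + 6\right) \left(-5\right) = 12 \left(-5\right) = -60$)
$o{\left(C \right)} = \frac{1 + C}{2 C}$
$\left(323 + o{\left(x \right)}\right) \left(363 - 326\right) = \left(323 + \frac{1 - 60}{2 \left(-60\right)}\right) \left(363 - 326\right) = \left(323 + \frac{1}{2} \left(- \frac{1}{60}\right) \left(-59\right)\right) 37 = \left(323 + \frac{59}{120}\right) 37 = \frac{38819}{120} \cdot 37 = \frac{1436303}{120}$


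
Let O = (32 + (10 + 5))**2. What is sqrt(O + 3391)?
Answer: 20*sqrt(14) ≈ 74.833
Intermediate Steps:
O = 2209 (O = (32 + 15)**2 = 47**2 = 2209)
sqrt(O + 3391) = sqrt(2209 + 3391) = sqrt(5600) = 20*sqrt(14)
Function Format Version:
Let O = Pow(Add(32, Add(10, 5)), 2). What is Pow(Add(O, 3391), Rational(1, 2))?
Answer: Mul(20, Pow(14, Rational(1, 2))) ≈ 74.833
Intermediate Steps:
O = 2209 (O = Pow(Add(32, 15), 2) = Pow(47, 2) = 2209)
Pow(Add(O, 3391), Rational(1, 2)) = Pow(Add(2209, 3391), Rational(1, 2)) = Pow(5600, Rational(1, 2)) = Mul(20, Pow(14, Rational(1, 2)))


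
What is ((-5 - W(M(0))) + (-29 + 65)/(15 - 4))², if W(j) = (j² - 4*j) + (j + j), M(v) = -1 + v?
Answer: 2704/121 ≈ 22.347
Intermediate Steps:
W(j) = j² - 2*j (W(j) = (j² - 4*j) + 2*j = j² - 2*j)
((-5 - W(M(0))) + (-29 + 65)/(15 - 4))² = ((-5 - (-1 + 0)*(-2 + (-1 + 0))) + (-29 + 65)/(15 - 4))² = ((-5 - (-1)*(-2 - 1)) + 36/11)² = ((-5 - (-1)*(-3)) + 36*(1/11))² = ((-5 - 1*3) + 36/11)² = ((-5 - 3) + 36/11)² = (-8 + 36/11)² = (-52/11)² = 2704/121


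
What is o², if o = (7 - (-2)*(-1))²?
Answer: 625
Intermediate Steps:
o = 25 (o = (7 - 1*2)² = (7 - 2)² = 5² = 25)
o² = 25² = 625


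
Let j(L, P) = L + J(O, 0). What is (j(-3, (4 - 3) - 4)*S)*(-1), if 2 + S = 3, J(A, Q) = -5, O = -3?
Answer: 8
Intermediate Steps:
j(L, P) = -5 + L (j(L, P) = L - 5 = -5 + L)
S = 1 (S = -2 + 3 = 1)
(j(-3, (4 - 3) - 4)*S)*(-1) = ((-5 - 3)*1)*(-1) = -8*1*(-1) = -8*(-1) = 8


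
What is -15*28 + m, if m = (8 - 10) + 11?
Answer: -411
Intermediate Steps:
m = 9 (m = -2 + 11 = 9)
-15*28 + m = -15*28 + 9 = -420 + 9 = -411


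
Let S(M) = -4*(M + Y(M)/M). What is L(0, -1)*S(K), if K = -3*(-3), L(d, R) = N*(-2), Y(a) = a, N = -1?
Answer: -80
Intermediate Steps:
L(d, R) = 2 (L(d, R) = -1*(-2) = 2)
K = 9
S(M) = -4 - 4*M (S(M) = -4*(M + M/M) = -4*(M + 1) = -4*(1 + M) = -4 - 4*M)
L(0, -1)*S(K) = 2*(-4 - 4*9) = 2*(-4 - 36) = 2*(-40) = -80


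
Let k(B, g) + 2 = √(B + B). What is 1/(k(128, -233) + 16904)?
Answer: 1/16918 ≈ 5.9109e-5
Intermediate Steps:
k(B, g) = -2 + √2*√B (k(B, g) = -2 + √(B + B) = -2 + √(2*B) = -2 + √2*√B)
1/(k(128, -233) + 16904) = 1/((-2 + √2*√128) + 16904) = 1/((-2 + √2*(8*√2)) + 16904) = 1/((-2 + 16) + 16904) = 1/(14 + 16904) = 1/16918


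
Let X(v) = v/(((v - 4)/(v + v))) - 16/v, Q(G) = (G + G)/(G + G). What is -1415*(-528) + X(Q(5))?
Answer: 2241310/3 ≈ 7.4710e+5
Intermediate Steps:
Q(G) = 1 (Q(G) = (2*G)/((2*G)) = (2*G)*(1/(2*G)) = 1)
X(v) = -16/v + 2*v**2/(-4 + v) (X(v) = v/(((-4 + v)/((2*v)))) - 16/v = v/(((-4 + v)*(1/(2*v)))) - 16/v = v/(((-4 + v)/(2*v))) - 16/v = v*(2*v/(-4 + v)) - 16/v = 2*v**2/(-4 + v) - 16/v = -16/v + 2*v**2/(-4 + v))
-1415*(-528) + X(Q(5)) = -1415*(-528) + 2*(32 + 1**3 - 8*1)/(1*(-4 + 1)) = 747120 + 2*1*(32 + 1 - 8)/(-3) = 747120 + 2*1*(-1/3)*25 = 747120 - 50/3 = 2241310/3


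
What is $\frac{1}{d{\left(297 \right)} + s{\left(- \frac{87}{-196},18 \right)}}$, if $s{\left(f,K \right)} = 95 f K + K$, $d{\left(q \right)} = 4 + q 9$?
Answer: $\frac{98}{338495} \approx 0.00028952$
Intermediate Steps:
$d{\left(q \right)} = 4 + 9 q$
$s{\left(f,K \right)} = K + 95 K f$ ($s{\left(f,K \right)} = 95 K f + K = K + 95 K f$)
$\frac{1}{d{\left(297 \right)} + s{\left(- \frac{87}{-196},18 \right)}} = \frac{1}{\left(4 + 9 \cdot 297\right) + 18 \left(1 + 95 \left(- \frac{87}{-196}\right)\right)} = \frac{1}{\left(4 + 2673\right) + 18 \left(1 + 95 \left(\left(-87\right) \left(- \frac{1}{196}\right)\right)\right)} = \frac{1}{2677 + 18 \left(1 + 95 \cdot \frac{87}{196}\right)} = \frac{1}{2677 + 18 \left(1 + \frac{8265}{196}\right)} = \frac{1}{2677 + 18 \cdot \frac{8461}{196}} = \frac{1}{2677 + \frac{76149}{98}} = \frac{1}{\frac{338495}{98}} = \frac{98}{338495}$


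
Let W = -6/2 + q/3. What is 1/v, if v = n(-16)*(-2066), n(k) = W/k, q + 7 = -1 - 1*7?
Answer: -1/1033 ≈ -0.00096805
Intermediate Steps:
q = -15 (q = -7 + (-1 - 1*7) = -7 + (-1 - 7) = -7 - 8 = -15)
W = -8 (W = -6/2 - 15/3 = -6*½ - 15*⅓ = -3 - 5 = -8)
n(k) = -8/k
v = -1033 (v = -8/(-16)*(-2066) = -8*(-1/16)*(-2066) = (½)*(-2066) = -1033)
1/v = 1/(-1033) = -1/1033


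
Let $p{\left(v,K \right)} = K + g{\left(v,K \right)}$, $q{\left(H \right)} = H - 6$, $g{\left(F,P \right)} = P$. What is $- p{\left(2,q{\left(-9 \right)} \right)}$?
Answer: $30$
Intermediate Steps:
$q{\left(H \right)} = -6 + H$ ($q{\left(H \right)} = H - 6 = -6 + H$)
$p{\left(v,K \right)} = 2 K$ ($p{\left(v,K \right)} = K + K = 2 K$)
$- p{\left(2,q{\left(-9 \right)} \right)} = - 2 \left(-6 - 9\right) = - 2 \left(-15\right) = \left(-1\right) \left(-30\right) = 30$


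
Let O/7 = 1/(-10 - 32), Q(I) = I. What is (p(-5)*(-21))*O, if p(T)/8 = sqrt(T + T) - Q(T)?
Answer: 140 + 28*I*sqrt(10) ≈ 140.0 + 88.544*I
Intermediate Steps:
O = -1/6 (O = 7/(-10 - 32) = 7/(-42) = 7*(-1/42) = -1/6 ≈ -0.16667)
p(T) = -8*T + 8*sqrt(2)*sqrt(T) (p(T) = 8*(sqrt(T + T) - T) = 8*(sqrt(2*T) - T) = 8*(sqrt(2)*sqrt(T) - T) = 8*(-T + sqrt(2)*sqrt(T)) = -8*T + 8*sqrt(2)*sqrt(T))
(p(-5)*(-21))*O = ((-8*(-5) + 8*sqrt(2)*sqrt(-5))*(-21))*(-1/6) = ((40 + 8*sqrt(2)*(I*sqrt(5)))*(-21))*(-1/6) = ((40 + 8*I*sqrt(10))*(-21))*(-1/6) = (-840 - 168*I*sqrt(10))*(-1/6) = 140 + 28*I*sqrt(10)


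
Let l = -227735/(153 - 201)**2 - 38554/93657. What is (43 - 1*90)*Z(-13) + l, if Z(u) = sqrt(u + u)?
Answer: -7139268437/71928576 - 47*I*sqrt(26) ≈ -99.255 - 239.65*I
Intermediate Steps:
Z(u) = sqrt(2)*sqrt(u) (Z(u) = sqrt(2*u) = sqrt(2)*sqrt(u))
l = -7139268437/71928576 (l = -227735/((-48)**2) - 38554*1/93657 = -227735/2304 - 38554/93657 = -7139268437/71928576 ≈ -99.255)
(43 - 1*90)*Z(-13) + l = (43 - 1*90)*(sqrt(2)*sqrt(-13)) - 7139268437/71928576 = (43 - 90)*(sqrt(2)*(I*sqrt(13))) - 7139268437/71928576 = -47*I*sqrt(26) - 7139268437/71928576 = -7139268437/71928576 - 47*I*sqrt(26)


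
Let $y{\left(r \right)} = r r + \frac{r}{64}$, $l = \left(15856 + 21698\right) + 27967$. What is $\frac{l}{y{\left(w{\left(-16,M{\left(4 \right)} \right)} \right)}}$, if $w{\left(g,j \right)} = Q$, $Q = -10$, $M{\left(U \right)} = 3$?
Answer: $\frac{2096672}{3195} \approx 656.24$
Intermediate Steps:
$l = 65521$ ($l = 37554 + 27967 = 65521$)
$w{\left(g,j \right)} = -10$
$y{\left(r \right)} = r^{2} + \frac{r}{64}$ ($y{\left(r \right)} = r^{2} + r \frac{1}{64} = r^{2} + \frac{r}{64}$)
$\frac{l}{y{\left(w{\left(-16,M{\left(4 \right)} \right)} \right)}} = \frac{65521}{\left(-10\right) \left(\frac{1}{64} - 10\right)} = \frac{65521}{\left(-10\right) \left(- \frac{639}{64}\right)} = \frac{65521}{\frac{3195}{32}} = 65521 \cdot \frac{32}{3195} = \frac{2096672}{3195}$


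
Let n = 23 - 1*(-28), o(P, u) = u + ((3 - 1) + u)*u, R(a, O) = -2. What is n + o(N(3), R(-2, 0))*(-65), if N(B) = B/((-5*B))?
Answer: 181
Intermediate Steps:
N(B) = -⅕ (N(B) = B*(-1/(5*B)) = -⅕)
o(P, u) = u + u*(2 + u) (o(P, u) = u + (2 + u)*u = u + u*(2 + u))
n = 51 (n = 23 + 28 = 51)
n + o(N(3), R(-2, 0))*(-65) = 51 - 2*(3 - 2)*(-65) = 51 - 2*1*(-65) = 51 - 2*(-65) = 51 + 130 = 181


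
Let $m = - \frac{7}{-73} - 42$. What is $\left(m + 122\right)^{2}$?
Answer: $\frac{34187409}{5329} \approx 6415.4$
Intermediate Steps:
$m = - \frac{3059}{73}$ ($m = \left(-7\right) \left(- \frac{1}{73}\right) - 42 = \frac{7}{73} - 42 = - \frac{3059}{73} \approx -41.904$)
$\left(m + 122\right)^{2} = \left(- \frac{3059}{73} + 122\right)^{2} = \left(\frac{5847}{73}\right)^{2} = \frac{34187409}{5329}$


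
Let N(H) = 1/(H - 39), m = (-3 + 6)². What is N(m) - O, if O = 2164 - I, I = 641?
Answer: -45691/30 ≈ -1523.0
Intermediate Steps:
O = 1523 (O = 2164 - 1*641 = 2164 - 641 = 1523)
m = 9 (m = 3² = 9)
N(H) = 1/(-39 + H)
N(m) - O = 1/(-39 + 9) - 1*1523 = 1/(-30) - 1523 = -1/30 - 1523 = -45691/30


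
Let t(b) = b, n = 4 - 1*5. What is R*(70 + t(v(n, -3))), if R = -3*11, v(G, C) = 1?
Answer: -2343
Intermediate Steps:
n = -1 (n = 4 - 5 = -1)
R = -33
R*(70 + t(v(n, -3))) = -33*(70 + 1) = -33*71 = -2343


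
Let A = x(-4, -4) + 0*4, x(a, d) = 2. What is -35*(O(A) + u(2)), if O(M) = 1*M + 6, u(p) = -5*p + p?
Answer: 0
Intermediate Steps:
u(p) = -4*p
A = 2 (A = 2 + 0*4 = 2 + 0 = 2)
O(M) = 6 + M (O(M) = M + 6 = 6 + M)
-35*(O(A) + u(2)) = -35*((6 + 2) - 4*2) = -35*(8 - 8) = -35*0 = 0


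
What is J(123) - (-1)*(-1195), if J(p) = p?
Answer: -1072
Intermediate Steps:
J(123) - (-1)*(-1195) = 123 - (-1)*(-1195) = 123 - 1*1195 = 123 - 1195 = -1072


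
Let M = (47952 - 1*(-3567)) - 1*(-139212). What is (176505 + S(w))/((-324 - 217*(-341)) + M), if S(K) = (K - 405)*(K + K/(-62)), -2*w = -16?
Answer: 5374787/8196524 ≈ 0.65574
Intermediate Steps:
w = 8 (w = -1/2*(-16) = 8)
S(K) = 61*K*(-405 + K)/62 (S(K) = (-405 + K)*(K + K*(-1/62)) = (-405 + K)*(K - K/62) = (-405 + K)*(61*K/62) = 61*K*(-405 + K)/62)
M = 190731 (M = (47952 + 3567) + 139212 = 51519 + 139212 = 190731)
(176505 + S(w))/((-324 - 217*(-341)) + M) = (176505 + (61/62)*8*(-405 + 8))/((-324 - 217*(-341)) + 190731) = (176505 + (61/62)*8*(-397))/((-324 + 73997) + 190731) = (176505 - 96868/31)/(73673 + 190731) = (5374787/31)/264404 = (5374787/31)*(1/264404) = 5374787/8196524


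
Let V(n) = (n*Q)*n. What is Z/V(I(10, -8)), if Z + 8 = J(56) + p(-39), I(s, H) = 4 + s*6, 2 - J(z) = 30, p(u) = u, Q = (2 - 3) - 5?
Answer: 25/8192 ≈ 0.0030518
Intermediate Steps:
Q = -6 (Q = -1 - 5 = -6)
J(z) = -28 (J(z) = 2 - 1*30 = 2 - 30 = -28)
I(s, H) = 4 + 6*s
Z = -75 (Z = -8 + (-28 - 39) = -8 - 67 = -75)
V(n) = -6*n**2 (V(n) = (n*(-6))*n = (-6*n)*n = -6*n**2)
Z/V(I(10, -8)) = -75*(-1/(6*(4 + 6*10)**2)) = -75*(-1/(6*(4 + 60)**2)) = -75/((-6*64**2)) = -75/((-6*4096)) = -75/(-24576) = -75*(-1/24576) = 25/8192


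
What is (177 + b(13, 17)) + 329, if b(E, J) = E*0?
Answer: 506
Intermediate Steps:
b(E, J) = 0
(177 + b(13, 17)) + 329 = (177 + 0) + 329 = 177 + 329 = 506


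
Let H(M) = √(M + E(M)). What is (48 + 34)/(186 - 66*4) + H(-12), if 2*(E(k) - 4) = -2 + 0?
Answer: -41/39 + 3*I ≈ -1.0513 + 3.0*I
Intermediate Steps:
E(k) = 3 (E(k) = 4 + (-2 + 0)/2 = 4 + (½)*(-2) = 4 - 1 = 3)
H(M) = √(3 + M) (H(M) = √(M + 3) = √(3 + M))
(48 + 34)/(186 - 66*4) + H(-12) = (48 + 34)/(186 - 66*4) + √(3 - 12) = 82/(186 - 264) + √(-9) = 82/(-78) + 3*I = 82*(-1/78) + 3*I = -41/39 + 3*I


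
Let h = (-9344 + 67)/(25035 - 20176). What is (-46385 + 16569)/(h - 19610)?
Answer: 144875944/95294267 ≈ 1.5203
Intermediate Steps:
h = -9277/4859 ≈ -1.9092
(-46385 + 16569)/(h - 19610) = (-46385 + 16569)/(-9277/4859 - 19610) = -29816/(-95294267/4859) = -29816*(-4859/95294267) = 144875944/95294267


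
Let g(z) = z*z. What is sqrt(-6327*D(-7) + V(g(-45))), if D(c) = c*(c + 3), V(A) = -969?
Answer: 25*I*sqrt(285) ≈ 422.05*I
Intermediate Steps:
g(z) = z**2
D(c) = c*(3 + c)
sqrt(-6327*D(-7) + V(g(-45))) = sqrt(-(-44289)*(3 - 7) - 969) = sqrt(-(-44289)*(-4) - 969) = sqrt(-6327*28 - 969) = sqrt(-177156 - 969) = sqrt(-178125) = 25*I*sqrt(285)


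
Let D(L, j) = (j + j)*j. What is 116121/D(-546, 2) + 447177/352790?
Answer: 20484952503/1411160 ≈ 14516.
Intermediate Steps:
D(L, j) = 2*j² (D(L, j) = (2*j)*j = 2*j²)
116121/D(-546, 2) + 447177/352790 = 116121/((2*2²)) + 447177/352790 = 116121/((2*4)) + 447177*(1/352790) = 116121/8 + 447177/352790 = 20484952503/1411160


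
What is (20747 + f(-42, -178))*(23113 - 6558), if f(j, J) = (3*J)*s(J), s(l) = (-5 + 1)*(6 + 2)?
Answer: 626358425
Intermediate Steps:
s(l) = -32 (s(l) = -4*8 = -32)
f(j, J) = -96*J (f(j, J) = (3*J)*(-32) = -96*J)
(20747 + f(-42, -178))*(23113 - 6558) = (20747 - 96*(-178))*(23113 - 6558) = (20747 + 17088)*16555 = 37835*16555 = 626358425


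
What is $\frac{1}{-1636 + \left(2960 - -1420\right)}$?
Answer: $\frac{1}{2744} \approx 0.00036443$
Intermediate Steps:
$\frac{1}{-1636 + \left(2960 - -1420\right)} = \frac{1}{-1636 + \left(2960 + 1420\right)} = \frac{1}{-1636 + 4380} = \frac{1}{2744}$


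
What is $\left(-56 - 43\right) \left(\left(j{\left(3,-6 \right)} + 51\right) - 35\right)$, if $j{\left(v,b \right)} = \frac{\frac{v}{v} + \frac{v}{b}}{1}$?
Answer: $- \frac{3267}{2} \approx -1633.5$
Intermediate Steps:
$j{\left(v,b \right)} = 1 + \frac{v}{b}$ ($j{\left(v,b \right)} = \left(1 + \frac{v}{b}\right) 1 = 1 + \frac{v}{b}$)
$\left(-56 - 43\right) \left(\left(j{\left(3,-6 \right)} + 51\right) - 35\right) = \left(-56 - 43\right) \left(\left(\frac{-6 + 3}{-6} + 51\right) - 35\right) = - 99 \left(\left(\left(- \frac{1}{6}\right) \left(-3\right) + 51\right) - 35\right) = - 99 \left(\left(\frac{1}{2} + 51\right) - 35\right) = - 99 \left(\frac{103}{2} - 35\right) = \left(-99\right) \frac{33}{2} = - \frac{3267}{2}$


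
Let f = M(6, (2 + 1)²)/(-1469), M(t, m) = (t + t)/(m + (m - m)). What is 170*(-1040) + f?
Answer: -779157604/4407 ≈ -1.7680e+5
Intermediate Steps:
M(t, m) = 2*t/m (M(t, m) = (2*t)/(m + 0) = (2*t)/m = 2*t/m)
f = -4/4407 (f = (2*6/(2 + 1)²)/(-1469) = (2*6/3²)*(-1/1469) = (2*6/9)*(-1/1469) = (2*6*(⅑))*(-1/1469) = (4/3)*(-1/1469) = -4/4407 ≈ -0.00090765)
170*(-1040) + f = 170*(-1040) - 4/4407 = -176800 - 4/4407 = -779157604/4407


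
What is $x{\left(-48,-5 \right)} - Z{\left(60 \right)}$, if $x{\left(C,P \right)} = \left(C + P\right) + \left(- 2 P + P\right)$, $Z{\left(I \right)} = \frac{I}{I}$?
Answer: $-49$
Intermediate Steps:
$Z{\left(I \right)} = 1$
$x{\left(C,P \right)} = C$ ($x{\left(C,P \right)} = \left(C + P\right) - P = C$)
$x{\left(-48,-5 \right)} - Z{\left(60 \right)} = -48 - 1 = -49$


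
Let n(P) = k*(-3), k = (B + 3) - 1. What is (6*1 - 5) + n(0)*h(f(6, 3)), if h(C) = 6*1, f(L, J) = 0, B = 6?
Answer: -143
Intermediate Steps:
k = 8 (k = (6 + 3) - 1 = 9 - 1 = 8)
h(C) = 6
n(P) = -24 (n(P) = 8*(-3) = -24)
(6*1 - 5) + n(0)*h(f(6, 3)) = (6*1 - 5) - 24*6 = (6 - 5) - 144 = 1 - 144 = -143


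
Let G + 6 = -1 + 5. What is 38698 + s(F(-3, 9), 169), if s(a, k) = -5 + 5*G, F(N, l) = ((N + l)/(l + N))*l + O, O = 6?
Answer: 38683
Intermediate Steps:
G = -2 (G = -6 + (-1 + 5) = -6 + 4 = -2)
F(N, l) = 6 + l (F(N, l) = ((N + l)/(l + N))*l + 6 = ((N + l)/(N + l))*l + 6 = 1*l + 6 = l + 6 = 6 + l)
s(a, k) = -15 (s(a, k) = -5 + 5*(-2) = -5 - 10 = -15)
38698 + s(F(-3, 9), 169) = 38698 - 15 = 38683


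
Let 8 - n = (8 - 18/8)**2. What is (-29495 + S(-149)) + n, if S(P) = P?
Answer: -474705/16 ≈ -29669.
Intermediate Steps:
n = -401/16 (n = 8 - (8 - 18/8)**2 = 8 - (8 - 18*1/8)**2 = 8 - (8 - 9/4)**2 = 8 - (23/4)**2 = 8 - 1*529/16 = 8 - 529/16 = -401/16 ≈ -25.063)
(-29495 + S(-149)) + n = (-29495 - 149) - 401/16 = -29644 - 401/16 = -474705/16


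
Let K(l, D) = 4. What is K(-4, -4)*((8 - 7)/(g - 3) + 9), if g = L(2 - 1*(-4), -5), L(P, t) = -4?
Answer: 248/7 ≈ 35.429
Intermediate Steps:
g = -4
K(-4, -4)*((8 - 7)/(g - 3) + 9) = 4*((8 - 7)/(-4 - 3) + 9) = 4*(1/(-7) + 9) = 4*(1*(-1/7) + 9) = 4*(-1/7 + 9) = 4*(62/7) = 248/7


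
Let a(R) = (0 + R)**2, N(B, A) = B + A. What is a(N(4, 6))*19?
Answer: 1900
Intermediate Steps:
N(B, A) = A + B
a(R) = R**2
a(N(4, 6))*19 = (6 + 4)**2*19 = 10**2*19 = 100*19 = 1900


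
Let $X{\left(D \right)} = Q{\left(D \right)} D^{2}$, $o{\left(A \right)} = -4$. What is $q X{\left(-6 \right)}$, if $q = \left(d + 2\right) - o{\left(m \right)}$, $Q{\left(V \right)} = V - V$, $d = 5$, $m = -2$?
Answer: $0$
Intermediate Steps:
$Q{\left(V \right)} = 0$
$X{\left(D \right)} = 0$ ($X{\left(D \right)} = 0 D^{2} = 0$)
$q = 11$ ($q = \left(5 + 2\right) - -4 = 7 + 4 = 11$)
$q X{\left(-6 \right)} = 11 \cdot 0 = 0$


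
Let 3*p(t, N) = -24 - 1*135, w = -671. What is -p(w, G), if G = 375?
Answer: 53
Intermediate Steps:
p(t, N) = -53 (p(t, N) = (-24 - 1*135)/3 = (-24 - 135)/3 = (⅓)*(-159) = -53)
-p(w, G) = -1*(-53) = 53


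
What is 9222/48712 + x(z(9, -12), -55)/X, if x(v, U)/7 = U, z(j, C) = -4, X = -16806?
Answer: 43434763/204663468 ≈ 0.21223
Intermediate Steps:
x(v, U) = 7*U
9222/48712 + x(z(9, -12), -55)/X = 9222/48712 + (7*(-55))/(-16806) = 9222*(1/48712) - 385*(-1/16806) = 4611/24356 + 385/16806 = 43434763/204663468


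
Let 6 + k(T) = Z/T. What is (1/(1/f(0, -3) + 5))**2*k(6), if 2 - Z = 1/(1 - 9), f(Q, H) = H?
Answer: -813/3136 ≈ -0.25925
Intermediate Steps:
Z = 17/8 (Z = 2 - 1/(1 - 9) = 2 - 1/(-8) = 2 - 1*(-1/8) = 2 + 1/8 = 17/8 ≈ 2.1250)
k(T) = -6 + 17/(8*T)
(1/(1/f(0, -3) + 5))**2*k(6) = (1/(1/(-3) + 5))**2*(-6 + (17/8)/6) = (1/(-1/3 + 5))**2*(-6 + (17/8)*(1/6)) = (1/(14/3))**2*(-6 + 17/48) = (3/14)**2*(-271/48) = (9/196)*(-271/48) = -813/3136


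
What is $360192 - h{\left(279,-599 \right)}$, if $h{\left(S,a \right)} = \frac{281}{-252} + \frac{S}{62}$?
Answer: $\frac{90767531}{252} \approx 3.6019 \cdot 10^{5}$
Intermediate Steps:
$h{\left(S,a \right)} = - \frac{281}{252} + \frac{S}{62}$ ($h{\left(S,a \right)} = 281 \left(- \frac{1}{252}\right) + S \frac{1}{62} = - \frac{281}{252} + \frac{S}{62}$)
$360192 - h{\left(279,-599 \right)} = 360192 - \left(- \frac{281}{252} + \frac{1}{62} \cdot 279\right) = 360192 - \left(- \frac{281}{252} + \frac{9}{2}\right) = 360192 - \frac{853}{252} = \frac{90767531}{252}$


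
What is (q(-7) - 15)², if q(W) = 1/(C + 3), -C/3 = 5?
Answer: 32761/144 ≈ 227.51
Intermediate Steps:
C = -15 (C = -3*5 = -15)
q(W) = -1/12 (q(W) = 1/(-15 + 3) = 1/(-12) = -1/12)
(q(-7) - 15)² = (-1/12 - 15)² = (-181/12)² = 32761/144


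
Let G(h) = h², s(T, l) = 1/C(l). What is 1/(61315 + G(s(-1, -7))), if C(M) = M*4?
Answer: 784/48070961 ≈ 1.6309e-5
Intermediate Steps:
C(M) = 4*M
s(T, l) = 1/(4*l)
1/(61315 + G(s(-1, -7))) = 1/(61315 + ((¼)/(-7))²) = 1/(61315 + ((¼)*(-⅐))²) = 1/(61315 + (-1/28)²) = 1/(61315 + 1/784) = 1/(48070961/784) = 784/48070961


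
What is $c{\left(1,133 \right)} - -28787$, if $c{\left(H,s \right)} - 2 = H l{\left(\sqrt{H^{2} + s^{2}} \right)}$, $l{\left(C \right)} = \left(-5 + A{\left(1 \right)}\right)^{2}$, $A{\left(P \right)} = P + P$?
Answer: $28798$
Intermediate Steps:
$A{\left(P \right)} = 2 P$
$l{\left(C \right)} = 9$ ($l{\left(C \right)} = \left(-5 + 2 \cdot 1\right)^{2} = \left(-5 + 2\right)^{2} = \left(-3\right)^{2} = 9$)
$c{\left(H,s \right)} = 2 + 9 H$ ($c{\left(H,s \right)} = 2 + H 9 = 2 + 9 H$)
$c{\left(1,133 \right)} - -28787 = \left(2 + 9 \cdot 1\right) - -28787 = \left(2 + 9\right) + 28787 = 11 + 28787 = 28798$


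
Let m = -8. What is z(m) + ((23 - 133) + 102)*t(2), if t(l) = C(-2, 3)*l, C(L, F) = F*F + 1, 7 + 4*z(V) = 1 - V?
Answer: -319/2 ≈ -159.50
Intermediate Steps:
z(V) = -3/2 - V/4 (z(V) = -7/4 + (1 - V)/4 = -7/4 + (¼ - V/4) = -3/2 - V/4)
C(L, F) = 1 + F² (C(L, F) = F² + 1 = 1 + F²)
t(l) = 10*l (t(l) = (1 + 3²)*l = (1 + 9)*l = 10*l)
z(m) + ((23 - 133) + 102)*t(2) = (-3/2 - ¼*(-8)) + ((23 - 133) + 102)*(10*2) = (-3/2 + 2) + (-110 + 102)*20 = ½ - 8*20 = ½ - 160 = -319/2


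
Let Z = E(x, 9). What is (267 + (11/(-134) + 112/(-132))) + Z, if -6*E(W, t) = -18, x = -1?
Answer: 1189825/4422 ≈ 269.07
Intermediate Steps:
E(W, t) = 3 (E(W, t) = -⅙*(-18) = 3)
Z = 3
(267 + (11/(-134) + 112/(-132))) + Z = (267 + (11/(-134) + 112/(-132))) + 3 = (267 + (11*(-1/134) + 112*(-1/132))) + 3 = (267 + (-11/134 - 28/33)) + 3 = (267 - 4115/4422) + 3 = 1176559/4422 + 3 = 1189825/4422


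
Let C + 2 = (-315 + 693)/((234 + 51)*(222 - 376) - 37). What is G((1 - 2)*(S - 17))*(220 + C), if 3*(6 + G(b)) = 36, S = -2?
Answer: 57454248/43927 ≈ 1307.9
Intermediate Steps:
G(b) = 6 (G(b) = -6 + (⅓)*36 = -6 + 12 = 6)
C = -88232/43927 (C = -2 + (-315 + 693)/((234 + 51)*(222 - 376) - 37) = -2 + 378/(285*(-154) - 37) = -2 + 378/(-43890 - 37) = -2 + 378/(-43927) = -2 + 378*(-1/43927) = -2 - 378/43927 = -88232/43927 ≈ -2.0086)
G((1 - 2)*(S - 17))*(220 + C) = 6*(220 - 88232/43927) = 6*(9575708/43927) = 57454248/43927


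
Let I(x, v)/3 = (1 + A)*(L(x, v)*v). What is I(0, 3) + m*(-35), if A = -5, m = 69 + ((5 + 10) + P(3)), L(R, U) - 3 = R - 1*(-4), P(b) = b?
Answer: -3297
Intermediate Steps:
L(R, U) = 7 + R (L(R, U) = 3 + (R - 1*(-4)) = 3 + (R + 4) = 3 + (4 + R) = 7 + R)
m = 87 (m = 69 + ((5 + 10) + 3) = 69 + (15 + 3) = 69 + 18 = 87)
I(x, v) = -12*v*(7 + x) (I(x, v) = 3*((1 - 5)*((7 + x)*v)) = 3*(-4*v*(7 + x)) = -12*v*(7 + x))
I(0, 3) + m*(-35) = -12*3*(7 + 0) + 87*(-35) = -12*3*7 - 3045 = -252 - 3045 = -3297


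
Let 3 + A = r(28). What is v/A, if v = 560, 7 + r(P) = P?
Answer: 280/9 ≈ 31.111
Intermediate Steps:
r(P) = -7 + P
A = 18 (A = -3 + (-7 + 28) = -3 + 21 = 18)
v/A = 560/18 = 560*(1/18) = 280/9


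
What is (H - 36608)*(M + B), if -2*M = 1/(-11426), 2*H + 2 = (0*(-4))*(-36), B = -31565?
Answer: 26406927581811/22852 ≈ 1.1556e+9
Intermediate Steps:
H = -1 (H = -1 + ((0*(-4))*(-36))/2 = -1 + (0*(-36))/2 = -1 + (1/2)*0 = -1 + 0 = -1)
M = 1/22852 (M = -1/2/(-11426) = -1/2*(-1/11426) = 1/22852 ≈ 4.3760e-5)
(H - 36608)*(M + B) = (-1 - 36608)*(1/22852 - 31565) = -36609*(-721323379/22852) = 26406927581811/22852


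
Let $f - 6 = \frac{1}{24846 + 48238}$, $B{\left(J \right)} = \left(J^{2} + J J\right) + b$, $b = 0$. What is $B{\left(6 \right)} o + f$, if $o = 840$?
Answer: $\frac{4420558825}{73084} \approx 60486.0$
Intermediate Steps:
$B{\left(J \right)} = 2 J^{2}$ ($B{\left(J \right)} = \left(J^{2} + J J\right) + 0 = \left(J^{2} + J^{2}\right) + 0 = 2 J^{2} + 0 = 2 J^{2}$)
$f = \frac{438505}{73084}$ ($f = 6 + \frac{1}{24846 + 48238} = 6 + \frac{1}{73084} = \frac{438505}{73084} \approx 6.0$)
$B{\left(6 \right)} o + f = 2 \cdot 6^{2} \cdot 840 + \frac{438505}{73084} = 2 \cdot 36 \cdot 840 + \frac{438505}{73084} = 72 \cdot 840 + \frac{438505}{73084} = 60480 + \frac{438505}{73084} = \frac{4420558825}{73084}$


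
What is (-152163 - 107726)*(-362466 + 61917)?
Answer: 78109379061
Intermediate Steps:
(-152163 - 107726)*(-362466 + 61917) = -259889*(-300549) = 78109379061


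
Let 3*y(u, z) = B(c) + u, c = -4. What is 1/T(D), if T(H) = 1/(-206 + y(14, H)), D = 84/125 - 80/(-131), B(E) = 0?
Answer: -604/3 ≈ -201.33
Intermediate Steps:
y(u, z) = u/3 (y(u, z) = (0 + u)/3 = u/3)
D = 21004/16375 (D = 84*(1/125) - 80*(-1/131) = 84/125 + 80/131 = 21004/16375 ≈ 1.2827)
T(H) = -3/604 (T(H) = 1/(-206 + (⅓)*14) = 1/(-206 + 14/3) = 1/(-604/3) = -3/604)
1/T(D) = 1/(-3/604) = -604/3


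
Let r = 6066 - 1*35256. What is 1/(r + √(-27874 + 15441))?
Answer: -29190/852068533 - I*√12433/852068533 ≈ -3.4258e-5 - 1.3086e-7*I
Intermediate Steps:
r = -29190 (r = 6066 - 35256 = -29190)
1/(r + √(-27874 + 15441)) = 1/(-29190 + √(-27874 + 15441)) = 1/(-29190 + √(-12433)) = 1/(-29190 + I*√12433)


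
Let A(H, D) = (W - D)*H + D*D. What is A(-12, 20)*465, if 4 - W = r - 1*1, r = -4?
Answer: 247380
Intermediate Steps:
W = 9 (W = 4 - (-4 - 1*1) = 4 - (-4 - 1) = 4 - 1*(-5) = 4 + 5 = 9)
A(H, D) = D² + H*(9 - D) (A(H, D) = (9 - D)*H + D*D = H*(9 - D) + D² = D² + H*(9 - D))
A(-12, 20)*465 = (20² + 9*(-12) - 1*20*(-12))*465 = (400 - 108 + 240)*465 = 532*465 = 247380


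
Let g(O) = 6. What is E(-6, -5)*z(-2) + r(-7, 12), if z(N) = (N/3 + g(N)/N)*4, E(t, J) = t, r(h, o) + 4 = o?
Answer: 96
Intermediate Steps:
r(h, o) = -4 + o
z(N) = 24/N + 4*N/3 (z(N) = (N/3 + 6/N)*4 = (6/N + N/3)*4 = 24/N + 4*N/3)
E(-6, -5)*z(-2) + r(-7, 12) = -6*(24/(-2) + (4/3)*(-2)) + (-4 + 12) = -6*(24*(-½) - 8/3) + 8 = -6*(-12 - 8/3) + 8 = -6*(-44/3) + 8 = 88 + 8 = 96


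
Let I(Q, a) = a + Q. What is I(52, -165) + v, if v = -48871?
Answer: -48984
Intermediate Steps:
I(Q, a) = Q + a
I(52, -165) + v = (52 - 165) - 48871 = -113 - 48871 = -48984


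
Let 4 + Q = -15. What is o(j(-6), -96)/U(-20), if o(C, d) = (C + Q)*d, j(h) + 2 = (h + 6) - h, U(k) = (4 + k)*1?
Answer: -90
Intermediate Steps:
Q = -19 (Q = -4 - 15 = -19)
U(k) = 4 + k
j(h) = 4 (j(h) = -2 + ((h + 6) - h) = -2 + ((6 + h) - h) = -2 + 6 = 4)
o(C, d) = d*(-19 + C) (o(C, d) = (C - 19)*d = (-19 + C)*d = d*(-19 + C))
o(j(-6), -96)/U(-20) = (-96*(-19 + 4))/(4 - 20) = -96*(-15)/(-16) = 1440*(-1/16) = -90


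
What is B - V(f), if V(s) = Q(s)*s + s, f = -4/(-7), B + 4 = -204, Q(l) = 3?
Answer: -1472/7 ≈ -210.29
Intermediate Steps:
B = -208 (B = -4 - 204 = -208)
f = 4/7 (f = -4*(-1/7) = 4/7 ≈ 0.57143)
V(s) = 4*s (V(s) = 3*s + s = 4*s)
B - V(f) = -208 - 4*4/7 = -208 - 1*16/7 = -208 - 16/7 = -1472/7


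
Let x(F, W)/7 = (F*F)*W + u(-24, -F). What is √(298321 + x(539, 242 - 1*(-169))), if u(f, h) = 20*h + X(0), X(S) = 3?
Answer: 11*√6909519 ≈ 28915.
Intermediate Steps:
u(f, h) = 3 + 20*h (u(f, h) = 20*h + 3 = 3 + 20*h)
x(F, W) = 21 - 140*F + 7*W*F² (x(F, W) = 7*((F*F)*W + (3 + 20*(-F))) = 7*(F²*W + (3 - 20*F)) = 7*(W*F² + (3 - 20*F)) = 7*(3 - 20*F + W*F²) = 21 - 140*F + 7*W*F²)
√(298321 + x(539, 242 - 1*(-169))) = √(298321 + (21 - 140*539 + 7*(242 - 1*(-169))*539²)) = √(298321 + (21 - 75460 + 7*(242 + 169)*290521)) = √(298321 + (21 - 75460 + 7*411*290521)) = √(298321 + (21 - 75460 + 835828917)) = √(298321 + 835753478) = √836051799 = 11*√6909519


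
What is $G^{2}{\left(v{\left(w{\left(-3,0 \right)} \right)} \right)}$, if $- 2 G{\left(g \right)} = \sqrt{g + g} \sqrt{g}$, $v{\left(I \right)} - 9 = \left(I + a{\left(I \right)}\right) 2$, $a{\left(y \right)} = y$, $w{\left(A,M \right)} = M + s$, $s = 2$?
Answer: $\frac{289}{2} \approx 144.5$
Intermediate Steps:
$w{\left(A,M \right)} = 2 + M$ ($w{\left(A,M \right)} = M + 2 = 2 + M$)
$v{\left(I \right)} = 9 + 4 I$ ($v{\left(I \right)} = 9 + \left(I + I\right) 2 = 9 + 2 I 2 = 9 + 4 I$)
$G{\left(g \right)} = - \frac{g \sqrt{2}}{2}$ ($G{\left(g \right)} = - \frac{\sqrt{g + g} \sqrt{g}}{2} = - \frac{\sqrt{2 g} \sqrt{g}}{2} = - \frac{\sqrt{2} \sqrt{g} \sqrt{g}}{2} = - \frac{g \sqrt{2}}{2}$)
$G^{2}{\left(v{\left(w{\left(-3,0 \right)} \right)} \right)} = \left(- \frac{\left(9 + 4 \left(2 + 0\right)\right) \sqrt{2}}{2}\right)^{2} = \left(- \frac{\left(9 + 4 \cdot 2\right) \sqrt{2}}{2}\right)^{2} = \left(- \frac{\left(9 + 8\right) \sqrt{2}}{2}\right)^{2} = \left(\left(- \frac{1}{2}\right) 17 \sqrt{2}\right)^{2} = \left(- \frac{17 \sqrt{2}}{2}\right)^{2} = \frac{289}{2}$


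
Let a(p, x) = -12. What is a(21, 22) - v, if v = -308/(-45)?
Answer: -848/45 ≈ -18.844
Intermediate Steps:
v = 308/45 (v = -308*(-1/45) = 308/45 ≈ 6.8444)
a(21, 22) - v = -12 - 1*308/45 = -12 - 308/45 = -848/45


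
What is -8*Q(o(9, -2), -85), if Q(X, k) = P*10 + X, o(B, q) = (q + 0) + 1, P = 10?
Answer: -792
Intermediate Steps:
o(B, q) = 1 + q (o(B, q) = q + 1 = 1 + q)
Q(X, k) = 100 + X (Q(X, k) = 10*10 + X = 100 + X)
-8*Q(o(9, -2), -85) = -8*(100 + (1 - 2)) = -8*(100 - 1) = -8*99 = -792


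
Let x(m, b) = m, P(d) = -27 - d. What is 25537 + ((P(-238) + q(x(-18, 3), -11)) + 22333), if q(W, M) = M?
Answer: 48070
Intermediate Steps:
25537 + ((P(-238) + q(x(-18, 3), -11)) + 22333) = 25537 + (((-27 - 1*(-238)) - 11) + 22333) = 25537 + (((-27 + 238) - 11) + 22333) = 25537 + ((211 - 11) + 22333) = 25537 + (200 + 22333) = 25537 + 22533 = 48070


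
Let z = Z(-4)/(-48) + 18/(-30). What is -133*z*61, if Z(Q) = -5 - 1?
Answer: 154147/40 ≈ 3853.7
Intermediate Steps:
Z(Q) = -6
z = -19/40 (z = -6/(-48) + 18/(-30) = -6*(-1/48) + 18*(-1/30) = ⅛ - ⅗ = -19/40 ≈ -0.47500)
-133*z*61 = -133*(-19/40)*61 = (2527/40)*61 = 154147/40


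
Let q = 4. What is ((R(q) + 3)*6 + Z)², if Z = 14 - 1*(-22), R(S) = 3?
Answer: 5184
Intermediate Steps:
Z = 36 (Z = 14 + 22 = 36)
((R(q) + 3)*6 + Z)² = ((3 + 3)*6 + 36)² = (6*6 + 36)² = (36 + 36)² = 72² = 5184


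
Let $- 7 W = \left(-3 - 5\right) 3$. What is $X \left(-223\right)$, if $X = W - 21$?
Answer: $\frac{27429}{7} \approx 3918.4$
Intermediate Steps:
$W = \frac{24}{7}$ ($W = - \frac{\left(-3 - 5\right) 3}{7} = - \frac{\left(-8\right) 3}{7} = \left(- \frac{1}{7}\right) \left(-24\right) = \frac{24}{7} \approx 3.4286$)
$X = - \frac{123}{7}$ ($X = \frac{24}{7} - 21 = - \frac{123}{7} \approx -17.571$)
$X \left(-223\right) = \left(- \frac{123}{7}\right) \left(-223\right) = \frac{27429}{7}$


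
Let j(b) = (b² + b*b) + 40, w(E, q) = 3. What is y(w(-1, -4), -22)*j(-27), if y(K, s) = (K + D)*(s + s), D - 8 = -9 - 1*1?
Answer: -65912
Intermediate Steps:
D = -2 (D = 8 + (-9 - 1*1) = 8 + (-9 - 1) = 8 - 10 = -2)
y(K, s) = 2*s*(-2 + K) (y(K, s) = (K - 2)*(s + s) = (-2 + K)*(2*s) = 2*s*(-2 + K))
j(b) = 40 + 2*b² (j(b) = (b² + b²) + 40 = 2*b² + 40 = 40 + 2*b²)
y(w(-1, -4), -22)*j(-27) = (2*(-22)*(-2 + 3))*(40 + 2*(-27)²) = (2*(-22)*1)*(40 + 2*729) = -44*(40 + 1458) = -44*1498 = -65912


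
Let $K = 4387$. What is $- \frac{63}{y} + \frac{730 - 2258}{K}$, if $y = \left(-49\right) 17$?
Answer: $- \frac{142349}{522053} \approx -0.27267$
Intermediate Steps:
$y = -833$
$- \frac{63}{y} + \frac{730 - 2258}{K} = - \frac{63}{-833} + \frac{730 - 2258}{4387} = \left(-63\right) \left(- \frac{1}{833}\right) + \left(730 - 2258\right) \frac{1}{4387} = \frac{9}{119} - \frac{1528}{4387} = - \frac{142349}{522053}$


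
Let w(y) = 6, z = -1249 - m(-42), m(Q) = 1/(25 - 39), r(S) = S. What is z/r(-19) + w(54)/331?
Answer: 5789131/88046 ≈ 65.751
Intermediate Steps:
m(Q) = -1/14 (m(Q) = 1/(-14) = -1/14)
z = -17485/14 (z = -1249 - 1*(-1/14) = -1249 + 1/14 = -17485/14 ≈ -1248.9)
z/r(-19) + w(54)/331 = -17485/14/(-19) + 6/331 = -17485/14*(-1/19) + 6*(1/331) = 17485/266 + 6/331 = 5789131/88046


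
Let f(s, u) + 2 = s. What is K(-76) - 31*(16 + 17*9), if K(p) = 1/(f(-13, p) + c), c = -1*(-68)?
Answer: -277666/53 ≈ -5239.0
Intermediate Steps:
f(s, u) = -2 + s
c = 68
K(p) = 1/53 (K(p) = 1/((-2 - 13) + 68) = 1/(-15 + 68) = 1/53)
K(-76) - 31*(16 + 17*9) = 1/53 - 31*(16 + 17*9) = 1/53 - 31*(16 + 153) = 1/53 - 31*169 = 1/53 - 5239 = -277666/53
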